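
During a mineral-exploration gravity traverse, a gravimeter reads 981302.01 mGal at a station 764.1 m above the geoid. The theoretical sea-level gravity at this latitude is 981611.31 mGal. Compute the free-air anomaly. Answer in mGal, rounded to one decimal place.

Free-air correction = 0.3086 × 764.1 = 235.80 mGal
Free-air anomaly = 981302.01 − 981611.31 + (235.80) = -73.50 mGal

-73.5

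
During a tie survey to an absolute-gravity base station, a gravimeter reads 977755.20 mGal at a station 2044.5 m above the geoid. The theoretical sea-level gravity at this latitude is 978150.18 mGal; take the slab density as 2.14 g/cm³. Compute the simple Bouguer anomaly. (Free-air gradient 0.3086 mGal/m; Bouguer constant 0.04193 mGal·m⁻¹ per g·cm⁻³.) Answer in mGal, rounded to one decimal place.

52.5

Free-air correction = 0.3086 × 2044.5 = 630.93 mGal
Free-air anomaly = 977755.20 − 978150.18 + (630.93) = 235.95 mGal
Bouguer slab correction = 0.04193 × 2.14 × 2044.5 = 183.45 mGal
Simple Bouguer anomaly = 235.95 − (183.45) = 52.50 mGal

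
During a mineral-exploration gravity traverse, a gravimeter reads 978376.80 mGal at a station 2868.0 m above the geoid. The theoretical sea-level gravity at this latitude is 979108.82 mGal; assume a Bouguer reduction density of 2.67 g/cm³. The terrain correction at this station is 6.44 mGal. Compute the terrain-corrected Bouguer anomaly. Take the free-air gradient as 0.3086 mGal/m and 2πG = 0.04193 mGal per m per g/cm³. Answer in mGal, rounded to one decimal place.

Free-air correction = 0.3086 × 2868.0 = 885.06 mGal
Free-air anomaly = 978376.80 − 979108.82 + (885.06) = 153.04 mGal
Bouguer slab correction = 0.04193 × 2.67 × 2868.0 = 321.08 mGal
Simple Bouguer anomaly = 153.04 − (321.08) = -168.04 mGal
Complete Bouguer anomaly = -168.04 + 6.44 = -161.60 mGal

-161.6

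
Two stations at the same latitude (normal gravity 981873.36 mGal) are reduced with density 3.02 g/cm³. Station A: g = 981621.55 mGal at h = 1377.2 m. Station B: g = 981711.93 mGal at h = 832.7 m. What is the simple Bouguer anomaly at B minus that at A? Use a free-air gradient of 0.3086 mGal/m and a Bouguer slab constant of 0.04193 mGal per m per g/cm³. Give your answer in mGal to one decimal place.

Δg_SB(A) = 981621.55 − 981873.36 + 0.3086×1377.2 − 0.04193×3.02×1377.2 = -1.20 mGal
Δg_SB(B) = 981711.93 − 981873.36 + 0.3086×832.7 − 0.04193×3.02×832.7 = -9.90 mGal
Difference = -9.90 − (-1.20) = -8.70 mGal

-8.7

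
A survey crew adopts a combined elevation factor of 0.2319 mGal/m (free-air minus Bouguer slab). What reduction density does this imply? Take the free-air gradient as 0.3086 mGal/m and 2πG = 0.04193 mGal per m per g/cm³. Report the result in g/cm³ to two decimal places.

1.83

0.2319 = 0.3086 − 0.04193 × ρ
ρ = (0.3086 − 0.2319) / 0.04193 = 1.83 g/cm³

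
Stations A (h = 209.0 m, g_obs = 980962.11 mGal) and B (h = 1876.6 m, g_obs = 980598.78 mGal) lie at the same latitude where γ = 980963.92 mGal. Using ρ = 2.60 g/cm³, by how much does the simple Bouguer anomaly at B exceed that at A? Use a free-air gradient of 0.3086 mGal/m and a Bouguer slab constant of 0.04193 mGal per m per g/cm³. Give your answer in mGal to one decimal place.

Δg_SB(A) = 980962.11 − 980963.92 + 0.3086×209.0 − 0.04193×2.60×209.0 = 39.90 mGal
Δg_SB(B) = 980598.78 − 980963.92 + 0.3086×1876.6 − 0.04193×2.60×1876.6 = 9.40 mGal
Difference = 9.40 − (39.90) = -30.50 mGal

-30.5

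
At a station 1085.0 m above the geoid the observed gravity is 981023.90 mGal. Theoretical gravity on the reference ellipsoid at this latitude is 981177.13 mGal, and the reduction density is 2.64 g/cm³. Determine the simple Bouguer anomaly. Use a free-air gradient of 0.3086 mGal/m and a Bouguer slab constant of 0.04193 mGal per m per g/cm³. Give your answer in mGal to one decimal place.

Free-air correction = 0.3086 × 1085.0 = 334.83 mGal
Free-air anomaly = 981023.90 − 981177.13 + (334.83) = 181.60 mGal
Bouguer slab correction = 0.04193 × 2.64 × 1085.0 = 120.10 mGal
Simple Bouguer anomaly = 181.60 − (120.10) = 61.50 mGal

61.5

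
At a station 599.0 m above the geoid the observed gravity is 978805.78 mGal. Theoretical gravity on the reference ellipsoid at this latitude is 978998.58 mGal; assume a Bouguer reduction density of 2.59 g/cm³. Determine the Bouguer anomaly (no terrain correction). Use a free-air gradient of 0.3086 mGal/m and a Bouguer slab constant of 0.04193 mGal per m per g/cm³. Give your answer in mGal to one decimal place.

-73.0

Free-air correction = 0.3086 × 599.0 = 184.85 mGal
Free-air anomaly = 978805.78 − 978998.58 + (184.85) = -7.95 mGal
Bouguer slab correction = 0.04193 × 2.59 × 599.0 = 65.05 mGal
Simple Bouguer anomaly = -7.95 − (65.05) = -73.00 mGal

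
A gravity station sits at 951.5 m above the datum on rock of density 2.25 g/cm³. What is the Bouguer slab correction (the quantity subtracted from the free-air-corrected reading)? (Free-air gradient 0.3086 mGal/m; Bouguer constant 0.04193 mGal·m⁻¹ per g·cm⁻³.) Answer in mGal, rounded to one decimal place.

89.8

Bouguer slab correction = 0.04193 × 2.25 × 951.5 = 89.8 mGal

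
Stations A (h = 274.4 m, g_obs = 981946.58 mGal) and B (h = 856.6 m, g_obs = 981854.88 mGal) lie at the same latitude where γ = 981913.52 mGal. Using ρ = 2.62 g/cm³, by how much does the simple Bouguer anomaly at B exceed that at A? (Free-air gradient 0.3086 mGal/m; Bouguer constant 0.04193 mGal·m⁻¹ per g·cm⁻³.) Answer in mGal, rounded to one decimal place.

24.0

Δg_SB(A) = 981946.58 − 981913.52 + 0.3086×274.4 − 0.04193×2.62×274.4 = 87.60 mGal
Δg_SB(B) = 981854.88 − 981913.52 + 0.3086×856.6 − 0.04193×2.62×856.6 = 111.60 mGal
Difference = 111.60 − (87.60) = 24.00 mGal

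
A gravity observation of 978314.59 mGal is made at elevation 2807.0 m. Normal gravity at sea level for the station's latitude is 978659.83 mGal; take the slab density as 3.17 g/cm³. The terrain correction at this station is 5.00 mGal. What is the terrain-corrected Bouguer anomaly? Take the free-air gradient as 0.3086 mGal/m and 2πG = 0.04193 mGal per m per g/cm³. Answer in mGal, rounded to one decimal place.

Free-air correction = 0.3086 × 2807.0 = 866.24 mGal
Free-air anomaly = 978314.59 − 978659.83 + (866.24) = 521.00 mGal
Bouguer slab correction = 0.04193 × 3.17 × 2807.0 = 373.10 mGal
Simple Bouguer anomaly = 521.00 − (373.10) = 147.90 mGal
Complete Bouguer anomaly = 147.90 + 5.00 = 152.90 mGal

152.9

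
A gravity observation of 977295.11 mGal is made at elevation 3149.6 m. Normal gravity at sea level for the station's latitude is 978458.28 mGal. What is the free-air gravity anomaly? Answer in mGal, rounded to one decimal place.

-191.2

Free-air correction = 0.3086 × 3149.6 = 971.97 mGal
Free-air anomaly = 977295.11 − 978458.28 + (971.97) = -191.20 mGal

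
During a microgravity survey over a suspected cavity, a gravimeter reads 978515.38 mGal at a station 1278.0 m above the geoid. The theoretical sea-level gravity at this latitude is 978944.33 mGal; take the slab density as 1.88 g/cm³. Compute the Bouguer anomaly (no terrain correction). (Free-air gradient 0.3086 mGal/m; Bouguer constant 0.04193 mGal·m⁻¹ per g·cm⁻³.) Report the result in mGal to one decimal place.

-135.3

Free-air correction = 0.3086 × 1278.0 = 394.39 mGal
Free-air anomaly = 978515.38 − 978944.33 + (394.39) = -34.56 mGal
Bouguer slab correction = 0.04193 × 1.88 × 1278.0 = 100.74 mGal
Simple Bouguer anomaly = -34.56 − (100.74) = -135.30 mGal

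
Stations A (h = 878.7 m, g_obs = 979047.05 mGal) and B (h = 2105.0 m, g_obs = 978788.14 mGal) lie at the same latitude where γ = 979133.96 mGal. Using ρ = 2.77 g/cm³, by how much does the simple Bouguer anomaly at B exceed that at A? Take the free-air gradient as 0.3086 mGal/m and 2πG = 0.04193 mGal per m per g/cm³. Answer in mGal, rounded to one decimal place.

Δg_SB(A) = 979047.05 − 979133.96 + 0.3086×878.7 − 0.04193×2.77×878.7 = 82.20 mGal
Δg_SB(B) = 978788.14 − 979133.96 + 0.3086×2105.0 − 0.04193×2.77×2105.0 = 59.30 mGal
Difference = 59.30 − (82.20) = -22.90 mGal

-22.9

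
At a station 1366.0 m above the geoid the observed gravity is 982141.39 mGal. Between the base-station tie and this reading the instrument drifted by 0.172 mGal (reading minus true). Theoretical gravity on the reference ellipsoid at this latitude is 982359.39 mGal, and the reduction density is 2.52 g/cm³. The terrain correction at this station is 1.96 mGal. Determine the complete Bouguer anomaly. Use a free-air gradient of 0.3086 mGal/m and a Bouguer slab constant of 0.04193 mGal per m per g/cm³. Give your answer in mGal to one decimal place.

61.0

Drift-corrected reading = 982141.39 − (0.172) = 982141.218 mGal
Free-air correction = 0.3086 × 1366.0 = 421.55 mGal
Free-air anomaly = 982141.218 − 982359.39 + (421.55) = 203.378 mGal
Bouguer slab correction = 0.04193 × 2.52 × 1366.0 = 144.34 mGal
Simple Bouguer anomaly = 203.378 − (144.34) = 59.038 mGal
Complete Bouguer anomaly = 59.038 + 1.96 = 60.998 mGal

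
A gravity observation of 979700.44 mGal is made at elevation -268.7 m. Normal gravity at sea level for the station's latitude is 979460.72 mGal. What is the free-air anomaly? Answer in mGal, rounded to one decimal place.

156.8

Free-air correction = 0.3086 × -268.7 = -82.92 mGal
Free-air anomaly = 979700.44 − 979460.72 + (-82.92) = 156.80 mGal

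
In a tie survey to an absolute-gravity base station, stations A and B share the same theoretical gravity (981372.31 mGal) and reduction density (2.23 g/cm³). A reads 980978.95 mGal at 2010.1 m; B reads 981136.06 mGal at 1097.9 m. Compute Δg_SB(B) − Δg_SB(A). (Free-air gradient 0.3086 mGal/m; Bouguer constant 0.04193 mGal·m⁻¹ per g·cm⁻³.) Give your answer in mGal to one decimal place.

Δg_SB(A) = 980978.95 − 981372.31 + 0.3086×2010.1 − 0.04193×2.23×2010.1 = 39.00 mGal
Δg_SB(B) = 981136.06 − 981372.31 + 0.3086×1097.9 − 0.04193×2.23×1097.9 = -0.10 mGal
Difference = -0.10 − (39.00) = -39.10 mGal

-39.1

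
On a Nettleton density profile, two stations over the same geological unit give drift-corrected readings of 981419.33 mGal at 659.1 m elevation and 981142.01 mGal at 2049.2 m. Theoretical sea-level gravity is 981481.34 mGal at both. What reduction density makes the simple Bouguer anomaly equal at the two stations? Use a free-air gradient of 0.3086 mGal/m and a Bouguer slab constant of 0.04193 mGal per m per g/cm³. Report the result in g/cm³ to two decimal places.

Δg_obs = 981142.01 − 981419.33 = -277.32 mGal over Δh = 2049.2 − 659.1 = 1390.1 m
Equal Bouguer anomalies ⇒ Δg_obs + (0.3086 − 0.04193ρ)·Δh = 0
0.3086 − 0.04193ρ = −Δg_obs/Δh = 0.19950
ρ = (0.3086 − 0.19950) / 0.04193 = 2.60 g/cm³

2.60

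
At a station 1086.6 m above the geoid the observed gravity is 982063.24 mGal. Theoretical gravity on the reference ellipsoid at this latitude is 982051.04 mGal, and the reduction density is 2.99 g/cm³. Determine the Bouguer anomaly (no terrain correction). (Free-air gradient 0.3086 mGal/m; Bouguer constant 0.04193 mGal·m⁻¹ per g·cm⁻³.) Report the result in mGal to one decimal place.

Free-air correction = 0.3086 × 1086.6 = 335.32 mGal
Free-air anomaly = 982063.24 − 982051.04 + (335.32) = 347.52 mGal
Bouguer slab correction = 0.04193 × 2.99 × 1086.6 = 136.23 mGal
Simple Bouguer anomaly = 347.52 − (136.23) = 211.29 mGal

211.3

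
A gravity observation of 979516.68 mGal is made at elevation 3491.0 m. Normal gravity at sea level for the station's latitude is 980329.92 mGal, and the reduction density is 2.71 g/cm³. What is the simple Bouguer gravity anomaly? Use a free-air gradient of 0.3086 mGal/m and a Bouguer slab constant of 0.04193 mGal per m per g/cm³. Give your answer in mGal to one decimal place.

Free-air correction = 0.3086 × 3491.0 = 1077.32 mGal
Free-air anomaly = 979516.68 − 980329.92 + (1077.32) = 264.08 mGal
Bouguer slab correction = 0.04193 × 2.71 × 3491.0 = 396.68 mGal
Simple Bouguer anomaly = 264.08 − (396.68) = -132.60 mGal

-132.6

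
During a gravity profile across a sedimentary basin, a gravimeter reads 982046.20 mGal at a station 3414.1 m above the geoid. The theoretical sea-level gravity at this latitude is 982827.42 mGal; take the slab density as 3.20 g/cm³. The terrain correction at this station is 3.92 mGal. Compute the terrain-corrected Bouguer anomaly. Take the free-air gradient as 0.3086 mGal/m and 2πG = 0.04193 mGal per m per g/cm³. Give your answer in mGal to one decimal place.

Free-air correction = 0.3086 × 3414.1 = 1053.59 mGal
Free-air anomaly = 982046.20 − 982827.42 + (1053.59) = 272.37 mGal
Bouguer slab correction = 0.04193 × 3.20 × 3414.1 = 458.09 mGal
Simple Bouguer anomaly = 272.37 − (458.09) = -185.72 mGal
Complete Bouguer anomaly = -185.72 + 3.92 = -181.80 mGal

-181.8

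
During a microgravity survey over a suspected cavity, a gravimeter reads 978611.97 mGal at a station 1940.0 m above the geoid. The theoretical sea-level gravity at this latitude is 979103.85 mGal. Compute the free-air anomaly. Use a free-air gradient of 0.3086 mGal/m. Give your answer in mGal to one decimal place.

106.8

Free-air correction = 0.3086 × 1940.0 = 598.68 mGal
Free-air anomaly = 978611.97 − 979103.85 + (598.68) = 106.80 mGal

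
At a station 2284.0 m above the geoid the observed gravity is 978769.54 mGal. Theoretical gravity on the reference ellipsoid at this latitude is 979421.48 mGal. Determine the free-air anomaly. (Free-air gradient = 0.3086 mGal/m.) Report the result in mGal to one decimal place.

Free-air correction = 0.3086 × 2284.0 = 704.84 mGal
Free-air anomaly = 978769.54 − 979421.48 + (704.84) = 52.90 mGal

52.9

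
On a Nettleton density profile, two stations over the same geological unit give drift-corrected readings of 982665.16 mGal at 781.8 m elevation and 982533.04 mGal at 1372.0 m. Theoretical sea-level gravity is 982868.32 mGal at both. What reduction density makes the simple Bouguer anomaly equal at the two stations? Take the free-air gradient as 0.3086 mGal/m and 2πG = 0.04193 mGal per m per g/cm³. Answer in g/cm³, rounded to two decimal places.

Δg_obs = 982533.04 − 982665.16 = -132.12 mGal over Δh = 1372.0 − 781.8 = 590.2 m
Equal Bouguer anomalies ⇒ Δg_obs + (0.3086 − 0.04193ρ)·Δh = 0
0.3086 − 0.04193ρ = −Δg_obs/Δh = 0.22386
ρ = (0.3086 − 0.22386) / 0.04193 = 2.02 g/cm³

2.02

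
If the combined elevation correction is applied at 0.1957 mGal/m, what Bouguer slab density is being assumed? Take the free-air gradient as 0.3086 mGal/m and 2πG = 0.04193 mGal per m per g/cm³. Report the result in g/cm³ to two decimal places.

0.1957 = 0.3086 − 0.04193 × ρ
ρ = (0.3086 − 0.1957) / 0.04193 = 2.69 g/cm³

2.69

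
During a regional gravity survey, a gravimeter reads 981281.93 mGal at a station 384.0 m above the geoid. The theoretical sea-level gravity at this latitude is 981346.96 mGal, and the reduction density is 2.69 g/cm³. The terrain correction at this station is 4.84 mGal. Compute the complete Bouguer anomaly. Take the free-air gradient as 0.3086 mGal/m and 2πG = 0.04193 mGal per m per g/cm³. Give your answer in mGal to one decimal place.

15.0

Free-air correction = 0.3086 × 384.0 = 118.50 mGal
Free-air anomaly = 981281.93 − 981346.96 + (118.50) = 53.47 mGal
Bouguer slab correction = 0.04193 × 2.69 × 384.0 = 43.31 mGal
Simple Bouguer anomaly = 53.47 − (43.31) = 10.16 mGal
Complete Bouguer anomaly = 10.16 + 4.84 = 15.00 mGal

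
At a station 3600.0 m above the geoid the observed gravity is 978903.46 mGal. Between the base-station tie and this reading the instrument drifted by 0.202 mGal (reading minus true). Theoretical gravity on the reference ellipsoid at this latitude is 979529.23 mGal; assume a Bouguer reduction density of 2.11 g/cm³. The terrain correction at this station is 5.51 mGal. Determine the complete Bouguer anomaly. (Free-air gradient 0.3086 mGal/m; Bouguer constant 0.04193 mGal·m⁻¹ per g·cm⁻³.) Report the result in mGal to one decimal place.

Drift-corrected reading = 978903.46 − (0.202) = 978903.258 mGal
Free-air correction = 0.3086 × 3600.0 = 1110.96 mGal
Free-air anomaly = 978903.258 − 979529.23 + (1110.96) = 484.988 mGal
Bouguer slab correction = 0.04193 × 2.11 × 3600.0 = 318.50 mGal
Simple Bouguer anomaly = 484.988 − (318.50) = 166.488 mGal
Complete Bouguer anomaly = 166.488 + 5.51 = 171.998 mGal

172.0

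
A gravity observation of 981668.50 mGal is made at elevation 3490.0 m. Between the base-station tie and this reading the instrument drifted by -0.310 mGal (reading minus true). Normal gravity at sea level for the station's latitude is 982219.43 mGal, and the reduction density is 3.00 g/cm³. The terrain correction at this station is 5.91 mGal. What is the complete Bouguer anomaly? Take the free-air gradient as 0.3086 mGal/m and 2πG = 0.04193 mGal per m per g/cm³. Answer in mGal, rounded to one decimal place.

Drift-corrected reading = 981668.50 − (-0.310) = 981668.810 mGal
Free-air correction = 0.3086 × 3490.0 = 1077.01 mGal
Free-air anomaly = 981668.810 − 982219.43 + (1077.01) = 526.390 mGal
Bouguer slab correction = 0.04193 × 3.00 × 3490.0 = 439.01 mGal
Simple Bouguer anomaly = 526.390 − (439.01) = 87.380 mGal
Complete Bouguer anomaly = 87.380 + 5.91 = 93.290 mGal

93.3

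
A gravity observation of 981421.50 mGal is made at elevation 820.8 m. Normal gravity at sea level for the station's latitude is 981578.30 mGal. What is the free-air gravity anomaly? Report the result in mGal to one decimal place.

96.5

Free-air correction = 0.3086 × 820.8 = 253.30 mGal
Free-air anomaly = 981421.50 − 981578.30 + (253.30) = 96.50 mGal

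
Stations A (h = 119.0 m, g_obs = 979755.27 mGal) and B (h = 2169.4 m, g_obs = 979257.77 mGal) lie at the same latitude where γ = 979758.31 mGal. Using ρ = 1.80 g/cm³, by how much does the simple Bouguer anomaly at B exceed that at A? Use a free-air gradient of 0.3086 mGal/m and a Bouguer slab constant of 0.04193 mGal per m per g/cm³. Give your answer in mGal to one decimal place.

Δg_SB(A) = 979755.27 − 979758.31 + 0.3086×119.0 − 0.04193×1.80×119.0 = 24.70 mGal
Δg_SB(B) = 979257.77 − 979758.31 + 0.3086×2169.4 − 0.04193×1.80×2169.4 = 5.20 mGal
Difference = 5.20 − (24.70) = -19.50 mGal

-19.5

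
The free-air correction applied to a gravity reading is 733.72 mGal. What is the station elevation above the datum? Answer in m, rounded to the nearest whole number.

h = 733.72 / 0.3086 = 2377.58 m

2378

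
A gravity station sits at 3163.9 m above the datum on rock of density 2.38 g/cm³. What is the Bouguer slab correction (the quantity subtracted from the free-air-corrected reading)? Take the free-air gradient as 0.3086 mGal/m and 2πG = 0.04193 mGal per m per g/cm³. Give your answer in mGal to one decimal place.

Bouguer slab correction = 0.04193 × 2.38 × 3163.9 = 315.7 mGal

315.7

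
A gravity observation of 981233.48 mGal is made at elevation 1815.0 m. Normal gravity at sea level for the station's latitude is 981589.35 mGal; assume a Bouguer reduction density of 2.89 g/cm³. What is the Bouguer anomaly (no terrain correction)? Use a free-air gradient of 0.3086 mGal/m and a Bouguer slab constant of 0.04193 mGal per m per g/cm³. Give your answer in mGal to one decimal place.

Free-air correction = 0.3086 × 1815.0 = 560.11 mGal
Free-air anomaly = 981233.48 − 981589.35 + (560.11) = 204.24 mGal
Bouguer slab correction = 0.04193 × 2.89 × 1815.0 = 219.94 mGal
Simple Bouguer anomaly = 204.24 − (219.94) = -15.70 mGal

-15.7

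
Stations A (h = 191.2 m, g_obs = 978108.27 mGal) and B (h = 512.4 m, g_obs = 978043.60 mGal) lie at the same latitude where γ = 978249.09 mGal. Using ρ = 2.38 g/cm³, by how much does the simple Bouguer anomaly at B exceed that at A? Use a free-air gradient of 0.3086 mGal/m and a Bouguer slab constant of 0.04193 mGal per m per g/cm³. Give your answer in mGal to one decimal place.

2.4

Δg_SB(A) = 978108.27 − 978249.09 + 0.3086×191.2 − 0.04193×2.38×191.2 = -100.90 mGal
Δg_SB(B) = 978043.60 − 978249.09 + 0.3086×512.4 − 0.04193×2.38×512.4 = -98.50 mGal
Difference = -98.50 − (-100.90) = 2.40 mGal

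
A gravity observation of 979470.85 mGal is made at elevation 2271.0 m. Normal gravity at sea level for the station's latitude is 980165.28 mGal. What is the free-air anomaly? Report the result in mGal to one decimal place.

6.4

Free-air correction = 0.3086 × 2271.0 = 700.83 mGal
Free-air anomaly = 979470.85 − 980165.28 + (700.83) = 6.40 mGal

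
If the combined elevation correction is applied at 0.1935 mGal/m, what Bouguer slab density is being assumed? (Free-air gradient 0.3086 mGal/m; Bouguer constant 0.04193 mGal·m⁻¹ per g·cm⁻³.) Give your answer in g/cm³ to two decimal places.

2.75

0.1935 = 0.3086 − 0.04193 × ρ
ρ = (0.3086 − 0.1935) / 0.04193 = 2.75 g/cm³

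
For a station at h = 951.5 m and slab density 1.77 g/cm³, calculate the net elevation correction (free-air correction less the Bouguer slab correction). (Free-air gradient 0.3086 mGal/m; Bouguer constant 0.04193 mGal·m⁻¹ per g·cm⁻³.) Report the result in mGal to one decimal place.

223.0

Combined gradient = 0.3086 − 0.04193 × 1.77 = 0.2343839 mGal/m
Combined elevation correction = 0.2343839 × 951.5 = 223.0 mGal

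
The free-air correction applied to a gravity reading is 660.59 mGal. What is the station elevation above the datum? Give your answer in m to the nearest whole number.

2141

h = 660.59 / 0.3086 = 2140.60 m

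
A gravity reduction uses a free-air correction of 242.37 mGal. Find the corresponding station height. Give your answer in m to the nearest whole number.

785

h = 242.37 / 0.3086 = 785.39 m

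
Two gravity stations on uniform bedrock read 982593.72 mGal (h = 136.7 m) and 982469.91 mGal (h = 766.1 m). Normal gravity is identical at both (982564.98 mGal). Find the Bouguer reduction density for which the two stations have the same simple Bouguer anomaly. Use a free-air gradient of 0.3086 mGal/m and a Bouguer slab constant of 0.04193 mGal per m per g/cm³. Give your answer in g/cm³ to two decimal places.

Δg_obs = 982469.91 − 982593.72 = -123.81 mGal over Δh = 766.1 − 136.7 = 629.4 m
Equal Bouguer anomalies ⇒ Δg_obs + (0.3086 − 0.04193ρ)·Δh = 0
0.3086 − 0.04193ρ = −Δg_obs/Δh = 0.19671
ρ = (0.3086 − 0.19671) / 0.04193 = 2.67 g/cm³

2.67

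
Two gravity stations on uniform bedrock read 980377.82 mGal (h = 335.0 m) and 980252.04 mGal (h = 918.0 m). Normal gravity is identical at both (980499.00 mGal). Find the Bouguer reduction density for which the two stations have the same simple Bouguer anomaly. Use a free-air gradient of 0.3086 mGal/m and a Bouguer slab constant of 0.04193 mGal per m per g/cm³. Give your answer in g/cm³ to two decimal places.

2.21

Δg_obs = 980252.04 − 980377.82 = -125.78 mGal over Δh = 918.0 − 335.0 = 583.0 m
Equal Bouguer anomalies ⇒ Δg_obs + (0.3086 − 0.04193ρ)·Δh = 0
0.3086 − 0.04193ρ = −Δg_obs/Δh = 0.21575
ρ = (0.3086 − 0.21575) / 0.04193 = 2.21 g/cm³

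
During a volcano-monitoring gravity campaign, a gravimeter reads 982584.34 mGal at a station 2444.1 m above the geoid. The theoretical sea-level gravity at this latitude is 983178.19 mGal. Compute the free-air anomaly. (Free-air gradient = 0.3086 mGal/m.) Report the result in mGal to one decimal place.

160.4

Free-air correction = 0.3086 × 2444.1 = 754.25 mGal
Free-air anomaly = 982584.34 − 983178.19 + (754.25) = 160.40 mGal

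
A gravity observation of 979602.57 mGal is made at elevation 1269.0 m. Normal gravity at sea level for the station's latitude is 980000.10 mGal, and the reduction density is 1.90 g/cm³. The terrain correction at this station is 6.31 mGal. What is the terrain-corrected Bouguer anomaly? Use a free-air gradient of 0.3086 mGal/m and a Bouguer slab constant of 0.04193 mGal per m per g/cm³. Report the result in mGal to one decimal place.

Free-air correction = 0.3086 × 1269.0 = 391.61 mGal
Free-air anomaly = 979602.57 − 980000.10 + (391.61) = -5.92 mGal
Bouguer slab correction = 0.04193 × 1.90 × 1269.0 = 101.10 mGal
Simple Bouguer anomaly = -5.92 − (101.10) = -107.02 mGal
Complete Bouguer anomaly = -107.02 + 6.31 = -100.71 mGal

-100.7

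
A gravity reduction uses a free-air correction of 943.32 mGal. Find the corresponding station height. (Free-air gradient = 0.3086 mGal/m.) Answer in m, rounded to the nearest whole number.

h = 943.32 / 0.3086 = 3056.77 m

3057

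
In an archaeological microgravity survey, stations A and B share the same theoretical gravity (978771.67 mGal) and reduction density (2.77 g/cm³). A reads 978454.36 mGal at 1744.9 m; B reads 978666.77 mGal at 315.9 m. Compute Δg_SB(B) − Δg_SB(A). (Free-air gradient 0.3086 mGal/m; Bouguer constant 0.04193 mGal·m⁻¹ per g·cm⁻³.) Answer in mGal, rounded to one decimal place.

-62.6

Δg_SB(A) = 978454.36 − 978771.67 + 0.3086×1744.9 − 0.04193×2.77×1744.9 = 18.50 mGal
Δg_SB(B) = 978666.77 − 978771.67 + 0.3086×315.9 − 0.04193×2.77×315.9 = -44.10 mGal
Difference = -44.10 − (18.50) = -62.60 mGal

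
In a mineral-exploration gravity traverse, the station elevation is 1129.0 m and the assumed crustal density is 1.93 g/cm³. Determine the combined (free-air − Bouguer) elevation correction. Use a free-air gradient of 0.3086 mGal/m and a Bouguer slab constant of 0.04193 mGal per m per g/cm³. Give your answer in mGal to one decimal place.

Combined gradient = 0.3086 − 0.04193 × 1.93 = 0.2276751 mGal/m
Combined elevation correction = 0.2276751 × 1129.0 = 257.0 mGal

257.0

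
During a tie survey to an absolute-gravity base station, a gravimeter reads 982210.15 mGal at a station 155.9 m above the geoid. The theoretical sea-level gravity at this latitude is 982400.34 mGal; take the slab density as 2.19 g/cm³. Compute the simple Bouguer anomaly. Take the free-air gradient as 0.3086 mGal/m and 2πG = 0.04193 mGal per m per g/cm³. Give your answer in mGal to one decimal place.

-156.4

Free-air correction = 0.3086 × 155.9 = 48.11 mGal
Free-air anomaly = 982210.15 − 982400.34 + (48.11) = -142.08 mGal
Bouguer slab correction = 0.04193 × 2.19 × 155.9 = 14.32 mGal
Simple Bouguer anomaly = -142.08 − (14.32) = -156.40 mGal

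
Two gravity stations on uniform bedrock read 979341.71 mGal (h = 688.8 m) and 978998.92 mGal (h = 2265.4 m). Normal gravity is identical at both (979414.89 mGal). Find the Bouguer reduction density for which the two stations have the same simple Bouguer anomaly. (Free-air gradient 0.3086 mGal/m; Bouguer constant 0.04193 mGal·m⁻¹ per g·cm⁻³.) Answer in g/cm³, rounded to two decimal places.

Δg_obs = 978998.92 − 979341.71 = -342.79 mGal over Δh = 2265.4 − 688.8 = 1576.6 m
Equal Bouguer anomalies ⇒ Δg_obs + (0.3086 − 0.04193ρ)·Δh = 0
0.3086 − 0.04193ρ = −Δg_obs/Δh = 0.21742
ρ = (0.3086 − 0.21742) / 0.04193 = 2.17 g/cm³

2.17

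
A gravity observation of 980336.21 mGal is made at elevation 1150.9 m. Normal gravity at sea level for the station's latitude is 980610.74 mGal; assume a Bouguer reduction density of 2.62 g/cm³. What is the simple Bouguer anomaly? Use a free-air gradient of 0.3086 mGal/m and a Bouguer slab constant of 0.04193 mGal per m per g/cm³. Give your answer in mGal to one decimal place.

-45.8

Free-air correction = 0.3086 × 1150.9 = 355.17 mGal
Free-air anomaly = 980336.21 − 980610.74 + (355.17) = 80.64 mGal
Bouguer slab correction = 0.04193 × 2.62 × 1150.9 = 126.43 mGal
Simple Bouguer anomaly = 80.64 − (126.43) = -45.79 mGal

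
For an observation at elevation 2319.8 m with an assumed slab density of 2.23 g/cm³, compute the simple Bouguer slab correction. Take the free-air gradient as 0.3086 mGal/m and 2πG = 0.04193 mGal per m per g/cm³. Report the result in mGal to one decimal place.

216.9

Bouguer slab correction = 0.04193 × 2.23 × 2319.8 = 216.9 mGal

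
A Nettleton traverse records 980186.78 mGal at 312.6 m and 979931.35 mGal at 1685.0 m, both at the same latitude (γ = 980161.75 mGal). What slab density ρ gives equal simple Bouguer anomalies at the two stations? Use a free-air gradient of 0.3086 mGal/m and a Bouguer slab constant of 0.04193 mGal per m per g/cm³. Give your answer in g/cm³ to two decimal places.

2.92

Δg_obs = 979931.35 − 980186.78 = -255.43 mGal over Δh = 1685.0 − 312.6 = 1372.4 m
Equal Bouguer anomalies ⇒ Δg_obs + (0.3086 − 0.04193ρ)·Δh = 0
0.3086 − 0.04193ρ = −Δg_obs/Δh = 0.18612
ρ = (0.3086 − 0.18612) / 0.04193 = 2.92 g/cm³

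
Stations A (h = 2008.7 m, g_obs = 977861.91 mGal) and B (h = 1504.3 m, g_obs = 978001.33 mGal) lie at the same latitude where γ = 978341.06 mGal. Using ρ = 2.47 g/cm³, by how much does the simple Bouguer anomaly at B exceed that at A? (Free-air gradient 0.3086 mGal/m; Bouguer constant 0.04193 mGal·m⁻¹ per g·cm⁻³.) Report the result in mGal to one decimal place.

36.0

Δg_SB(A) = 977861.91 − 978341.06 + 0.3086×2008.7 − 0.04193×2.47×2008.7 = -67.30 mGal
Δg_SB(B) = 978001.33 − 978341.06 + 0.3086×1504.3 − 0.04193×2.47×1504.3 = -31.30 mGal
Difference = -31.30 − (-67.30) = 36.00 mGal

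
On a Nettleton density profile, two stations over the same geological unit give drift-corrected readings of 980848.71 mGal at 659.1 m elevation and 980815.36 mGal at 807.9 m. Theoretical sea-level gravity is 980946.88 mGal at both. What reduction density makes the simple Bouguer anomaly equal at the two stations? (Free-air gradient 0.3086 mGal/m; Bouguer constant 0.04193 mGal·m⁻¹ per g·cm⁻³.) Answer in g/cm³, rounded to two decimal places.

2.01

Δg_obs = 980815.36 − 980848.71 = -33.35 mGal over Δh = 807.9 − 659.1 = 148.8 m
Equal Bouguer anomalies ⇒ Δg_obs + (0.3086 − 0.04193ρ)·Δh = 0
0.3086 − 0.04193ρ = −Δg_obs/Δh = 0.22413
ρ = (0.3086 − 0.22413) / 0.04193 = 2.01 g/cm³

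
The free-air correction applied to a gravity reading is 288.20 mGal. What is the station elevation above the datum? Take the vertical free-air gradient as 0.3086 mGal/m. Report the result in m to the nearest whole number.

934

h = 288.20 / 0.3086 = 933.90 m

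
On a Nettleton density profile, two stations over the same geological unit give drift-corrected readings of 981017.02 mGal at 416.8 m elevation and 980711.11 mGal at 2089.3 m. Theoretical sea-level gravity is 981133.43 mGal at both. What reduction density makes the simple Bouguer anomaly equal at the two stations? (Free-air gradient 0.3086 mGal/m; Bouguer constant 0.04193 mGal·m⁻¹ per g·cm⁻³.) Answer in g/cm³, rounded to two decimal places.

Δg_obs = 980711.11 − 981017.02 = -305.91 mGal over Δh = 2089.3 − 416.8 = 1672.5 m
Equal Bouguer anomalies ⇒ Δg_obs + (0.3086 − 0.04193ρ)·Δh = 0
0.3086 − 0.04193ρ = −Δg_obs/Δh = 0.18291
ρ = (0.3086 − 0.18291) / 0.04193 = 3.00 g/cm³

3.00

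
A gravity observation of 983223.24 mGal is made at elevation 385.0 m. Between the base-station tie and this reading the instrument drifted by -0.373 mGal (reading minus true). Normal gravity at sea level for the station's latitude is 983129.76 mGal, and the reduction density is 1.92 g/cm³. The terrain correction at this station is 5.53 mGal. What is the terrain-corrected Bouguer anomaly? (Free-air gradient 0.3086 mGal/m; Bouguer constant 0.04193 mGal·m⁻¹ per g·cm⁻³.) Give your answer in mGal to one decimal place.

Drift-corrected reading = 983223.24 − (-0.373) = 983223.613 mGal
Free-air correction = 0.3086 × 385.0 = 118.81 mGal
Free-air anomaly = 983223.613 − 983129.76 + (118.81) = 212.663 mGal
Bouguer slab correction = 0.04193 × 1.92 × 385.0 = 30.99 mGal
Simple Bouguer anomaly = 212.663 − (30.99) = 181.673 mGal
Complete Bouguer anomaly = 181.673 + 5.53 = 187.203 mGal

187.2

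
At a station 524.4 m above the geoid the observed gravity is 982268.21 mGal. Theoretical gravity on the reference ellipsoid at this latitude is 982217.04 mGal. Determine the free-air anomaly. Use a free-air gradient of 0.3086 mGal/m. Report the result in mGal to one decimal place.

Free-air correction = 0.3086 × 524.4 = 161.83 mGal
Free-air anomaly = 982268.21 − 982217.04 + (161.83) = 213.00 mGal

213.0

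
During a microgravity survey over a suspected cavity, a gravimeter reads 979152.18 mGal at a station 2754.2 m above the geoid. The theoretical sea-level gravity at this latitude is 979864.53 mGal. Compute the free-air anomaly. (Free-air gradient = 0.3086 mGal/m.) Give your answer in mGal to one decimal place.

Free-air correction = 0.3086 × 2754.2 = 849.95 mGal
Free-air anomaly = 979152.18 − 979864.53 + (849.95) = 137.60 mGal

137.6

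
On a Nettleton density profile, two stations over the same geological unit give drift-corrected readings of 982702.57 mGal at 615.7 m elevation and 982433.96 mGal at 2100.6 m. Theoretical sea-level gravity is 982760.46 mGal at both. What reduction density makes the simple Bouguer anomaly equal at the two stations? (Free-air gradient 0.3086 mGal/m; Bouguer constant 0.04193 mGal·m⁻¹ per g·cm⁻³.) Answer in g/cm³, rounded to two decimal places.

3.05

Δg_obs = 982433.96 − 982702.57 = -268.61 mGal over Δh = 2100.6 − 615.7 = 1484.9 m
Equal Bouguer anomalies ⇒ Δg_obs + (0.3086 − 0.04193ρ)·Δh = 0
0.3086 − 0.04193ρ = −Δg_obs/Δh = 0.18089
ρ = (0.3086 − 0.18089) / 0.04193 = 3.05 g/cm³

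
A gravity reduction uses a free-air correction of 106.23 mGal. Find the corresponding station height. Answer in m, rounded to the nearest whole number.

h = 106.23 / 0.3086 = 344.23 m

344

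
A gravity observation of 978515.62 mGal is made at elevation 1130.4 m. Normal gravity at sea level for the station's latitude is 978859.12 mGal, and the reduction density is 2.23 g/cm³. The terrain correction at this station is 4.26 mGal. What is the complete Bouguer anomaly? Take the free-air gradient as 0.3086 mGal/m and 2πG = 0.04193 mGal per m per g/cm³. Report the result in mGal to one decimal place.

Free-air correction = 0.3086 × 1130.4 = 348.84 mGal
Free-air anomaly = 978515.62 − 978859.12 + (348.84) = 5.34 mGal
Bouguer slab correction = 0.04193 × 2.23 × 1130.4 = 105.70 mGal
Simple Bouguer anomaly = 5.34 − (105.70) = -100.36 mGal
Complete Bouguer anomaly = -100.36 + 4.26 = -96.10 mGal

-96.1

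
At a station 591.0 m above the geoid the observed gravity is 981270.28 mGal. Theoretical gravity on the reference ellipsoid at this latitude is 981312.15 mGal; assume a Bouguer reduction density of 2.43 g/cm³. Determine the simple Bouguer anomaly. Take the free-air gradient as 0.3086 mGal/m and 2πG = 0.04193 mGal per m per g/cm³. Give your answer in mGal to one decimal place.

Free-air correction = 0.3086 × 591.0 = 182.38 mGal
Free-air anomaly = 981270.28 − 981312.15 + (182.38) = 140.51 mGal
Bouguer slab correction = 0.04193 × 2.43 × 591.0 = 60.22 mGal
Simple Bouguer anomaly = 140.51 − (60.22) = 80.29 mGal

80.3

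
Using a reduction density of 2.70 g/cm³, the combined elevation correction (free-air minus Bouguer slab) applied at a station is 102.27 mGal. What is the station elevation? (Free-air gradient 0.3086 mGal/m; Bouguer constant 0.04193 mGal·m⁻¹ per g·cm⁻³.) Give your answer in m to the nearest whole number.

Combined gradient = 0.3086 − 0.04193 × 2.70 = 0.1953890 mGal/m
h = 102.27 / 0.1953890 = 523.42 m

523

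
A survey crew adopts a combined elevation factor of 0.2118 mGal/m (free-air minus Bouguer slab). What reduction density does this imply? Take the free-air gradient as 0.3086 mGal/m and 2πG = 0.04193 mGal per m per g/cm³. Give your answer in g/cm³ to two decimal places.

2.31

0.2118 = 0.3086 − 0.04193 × ρ
ρ = (0.3086 − 0.2118) / 0.04193 = 2.31 g/cm³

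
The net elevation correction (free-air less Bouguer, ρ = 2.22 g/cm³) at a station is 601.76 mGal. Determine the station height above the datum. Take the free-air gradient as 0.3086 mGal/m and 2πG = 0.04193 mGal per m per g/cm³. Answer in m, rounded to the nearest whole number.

Combined gradient = 0.3086 − 0.04193 × 2.22 = 0.2155154 mGal/m
h = 601.76 / 0.2155154 = 2792.19 m

2792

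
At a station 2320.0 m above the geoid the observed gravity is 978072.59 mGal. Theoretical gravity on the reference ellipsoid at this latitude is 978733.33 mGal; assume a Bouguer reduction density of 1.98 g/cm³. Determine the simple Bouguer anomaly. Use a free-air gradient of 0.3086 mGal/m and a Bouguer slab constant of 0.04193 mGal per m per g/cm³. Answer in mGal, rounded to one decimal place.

Free-air correction = 0.3086 × 2320.0 = 715.95 mGal
Free-air anomaly = 978072.59 − 978733.33 + (715.95) = 55.21 mGal
Bouguer slab correction = 0.04193 × 1.98 × 2320.0 = 192.61 mGal
Simple Bouguer anomaly = 55.21 − (192.61) = -137.40 mGal

-137.4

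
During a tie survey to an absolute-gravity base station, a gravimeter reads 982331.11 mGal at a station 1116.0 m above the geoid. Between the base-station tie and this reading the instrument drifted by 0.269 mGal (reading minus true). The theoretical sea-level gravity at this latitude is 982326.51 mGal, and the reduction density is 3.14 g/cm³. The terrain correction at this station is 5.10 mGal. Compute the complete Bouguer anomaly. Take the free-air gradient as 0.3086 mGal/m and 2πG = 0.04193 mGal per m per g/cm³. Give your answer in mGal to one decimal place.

Drift-corrected reading = 982331.11 − (0.269) = 982330.841 mGal
Free-air correction = 0.3086 × 1116.0 = 344.40 mGal
Free-air anomaly = 982330.841 − 982326.51 + (344.40) = 348.731 mGal
Bouguer slab correction = 0.04193 × 3.14 × 1116.0 = 146.93 mGal
Simple Bouguer anomaly = 348.731 − (146.93) = 201.801 mGal
Complete Bouguer anomaly = 201.801 + 5.10 = 206.901 mGal

206.9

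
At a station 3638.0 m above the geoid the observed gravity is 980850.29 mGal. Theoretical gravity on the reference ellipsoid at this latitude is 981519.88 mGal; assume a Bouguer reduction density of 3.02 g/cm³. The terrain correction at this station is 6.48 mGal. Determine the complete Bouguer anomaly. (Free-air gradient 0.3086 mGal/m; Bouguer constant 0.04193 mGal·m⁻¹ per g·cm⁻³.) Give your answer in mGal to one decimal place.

Free-air correction = 0.3086 × 3638.0 = 1122.69 mGal
Free-air anomaly = 980850.29 − 981519.88 + (1122.69) = 453.10 mGal
Bouguer slab correction = 0.04193 × 3.02 × 3638.0 = 460.67 mGal
Simple Bouguer anomaly = 453.10 − (460.67) = -7.57 mGal
Complete Bouguer anomaly = -7.57 + 6.48 = -1.09 mGal

-1.1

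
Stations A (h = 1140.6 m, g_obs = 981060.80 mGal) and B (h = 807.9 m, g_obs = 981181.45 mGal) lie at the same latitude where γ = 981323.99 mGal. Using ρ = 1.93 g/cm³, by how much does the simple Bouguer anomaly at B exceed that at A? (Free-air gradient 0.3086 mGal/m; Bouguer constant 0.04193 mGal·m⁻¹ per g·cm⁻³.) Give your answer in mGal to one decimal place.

Δg_SB(A) = 981060.80 − 981323.99 + 0.3086×1140.6 − 0.04193×1.93×1140.6 = -3.50 mGal
Δg_SB(B) = 981181.45 − 981323.99 + 0.3086×807.9 − 0.04193×1.93×807.9 = 41.40 mGal
Difference = 41.40 − (-3.50) = 44.90 mGal

44.9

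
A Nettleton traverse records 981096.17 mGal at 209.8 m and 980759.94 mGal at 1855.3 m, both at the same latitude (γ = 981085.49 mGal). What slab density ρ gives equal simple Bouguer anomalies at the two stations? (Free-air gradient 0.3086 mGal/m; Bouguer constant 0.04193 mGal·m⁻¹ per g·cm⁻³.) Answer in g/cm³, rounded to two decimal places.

2.49

Δg_obs = 980759.94 − 981096.17 = -336.23 mGal over Δh = 1855.3 − 209.8 = 1645.5 m
Equal Bouguer anomalies ⇒ Δg_obs + (0.3086 − 0.04193ρ)·Δh = 0
0.3086 − 0.04193ρ = −Δg_obs/Δh = 0.20433
ρ = (0.3086 − 0.20433) / 0.04193 = 2.49 g/cm³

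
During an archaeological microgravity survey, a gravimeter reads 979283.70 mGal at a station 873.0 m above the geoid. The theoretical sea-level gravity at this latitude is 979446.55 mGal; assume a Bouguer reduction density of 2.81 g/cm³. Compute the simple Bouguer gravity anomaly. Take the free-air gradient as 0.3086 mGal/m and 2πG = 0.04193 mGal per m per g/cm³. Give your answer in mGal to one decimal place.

Free-air correction = 0.3086 × 873.0 = 269.41 mGal
Free-air anomaly = 979283.70 − 979446.55 + (269.41) = 106.56 mGal
Bouguer slab correction = 0.04193 × 2.81 × 873.0 = 102.86 mGal
Simple Bouguer anomaly = 106.56 − (102.86) = 3.70 mGal

3.7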